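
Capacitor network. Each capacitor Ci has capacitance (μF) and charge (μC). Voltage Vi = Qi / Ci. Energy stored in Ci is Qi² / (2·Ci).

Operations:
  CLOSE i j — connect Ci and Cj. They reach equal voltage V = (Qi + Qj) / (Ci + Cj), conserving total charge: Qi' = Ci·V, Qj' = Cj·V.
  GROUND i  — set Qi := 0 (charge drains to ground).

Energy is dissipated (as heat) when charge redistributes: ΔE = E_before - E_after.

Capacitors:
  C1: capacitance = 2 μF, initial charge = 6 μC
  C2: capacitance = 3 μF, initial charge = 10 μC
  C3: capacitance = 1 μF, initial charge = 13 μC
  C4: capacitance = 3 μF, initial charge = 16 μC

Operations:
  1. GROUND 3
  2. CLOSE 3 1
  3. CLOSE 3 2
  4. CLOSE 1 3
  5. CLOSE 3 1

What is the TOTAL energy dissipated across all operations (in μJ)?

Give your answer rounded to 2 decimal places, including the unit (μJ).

Initial: C1(2μF, Q=6μC, V=3.00V), C2(3μF, Q=10μC, V=3.33V), C3(1μF, Q=13μC, V=13.00V), C4(3μF, Q=16μC, V=5.33V)
Op 1: GROUND 3: Q3=0; energy lost=84.500
Op 2: CLOSE 3-1: Q_total=6.00, C_total=3.00, V=2.00; Q3=2.00, Q1=4.00; dissipated=3.000
Op 3: CLOSE 3-2: Q_total=12.00, C_total=4.00, V=3.00; Q3=3.00, Q2=9.00; dissipated=0.667
Op 4: CLOSE 1-3: Q_total=7.00, C_total=3.00, V=2.33; Q1=4.67, Q3=2.33; dissipated=0.333
Op 5: CLOSE 3-1: Q_total=7.00, C_total=3.00, V=2.33; Q3=2.33, Q1=4.67; dissipated=0.000
Total dissipated: 88.500 μJ

Answer: 88.50 μJ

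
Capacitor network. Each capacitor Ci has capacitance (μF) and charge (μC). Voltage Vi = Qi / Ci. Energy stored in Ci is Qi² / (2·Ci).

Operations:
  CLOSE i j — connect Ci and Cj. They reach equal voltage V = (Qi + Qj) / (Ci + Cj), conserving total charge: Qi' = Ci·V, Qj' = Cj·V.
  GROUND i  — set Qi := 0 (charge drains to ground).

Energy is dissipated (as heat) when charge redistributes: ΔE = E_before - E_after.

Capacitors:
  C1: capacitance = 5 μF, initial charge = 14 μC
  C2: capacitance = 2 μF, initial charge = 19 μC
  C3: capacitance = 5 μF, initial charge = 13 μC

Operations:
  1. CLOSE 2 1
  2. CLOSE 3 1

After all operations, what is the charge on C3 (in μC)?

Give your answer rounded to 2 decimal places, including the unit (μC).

Answer: 18.29 μC

Derivation:
Initial: C1(5μF, Q=14μC, V=2.80V), C2(2μF, Q=19μC, V=9.50V), C3(5μF, Q=13μC, V=2.60V)
Op 1: CLOSE 2-1: Q_total=33.00, C_total=7.00, V=4.71; Q2=9.43, Q1=23.57; dissipated=32.064
Op 2: CLOSE 3-1: Q_total=36.57, C_total=10.00, V=3.66; Q3=18.29, Q1=18.29; dissipated=5.588
Final charges: Q1=18.29, Q2=9.43, Q3=18.29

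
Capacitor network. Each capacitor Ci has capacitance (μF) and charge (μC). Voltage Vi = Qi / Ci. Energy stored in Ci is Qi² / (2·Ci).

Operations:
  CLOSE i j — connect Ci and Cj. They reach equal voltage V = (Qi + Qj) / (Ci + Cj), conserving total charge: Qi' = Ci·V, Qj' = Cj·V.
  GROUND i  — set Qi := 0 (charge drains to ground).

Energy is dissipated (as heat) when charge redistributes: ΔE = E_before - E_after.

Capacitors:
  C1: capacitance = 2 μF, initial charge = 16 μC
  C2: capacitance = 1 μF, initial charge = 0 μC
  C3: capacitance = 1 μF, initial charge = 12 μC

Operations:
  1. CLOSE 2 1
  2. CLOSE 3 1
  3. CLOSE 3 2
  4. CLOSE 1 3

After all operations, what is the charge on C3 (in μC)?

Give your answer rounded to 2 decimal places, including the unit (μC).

Initial: C1(2μF, Q=16μC, V=8.00V), C2(1μF, Q=0μC, V=0.00V), C3(1μF, Q=12μC, V=12.00V)
Op 1: CLOSE 2-1: Q_total=16.00, C_total=3.00, V=5.33; Q2=5.33, Q1=10.67; dissipated=21.333
Op 2: CLOSE 3-1: Q_total=22.67, C_total=3.00, V=7.56; Q3=7.56, Q1=15.11; dissipated=14.815
Op 3: CLOSE 3-2: Q_total=12.89, C_total=2.00, V=6.44; Q3=6.44, Q2=6.44; dissipated=1.235
Op 4: CLOSE 1-3: Q_total=21.56, C_total=3.00, V=7.19; Q1=14.37, Q3=7.19; dissipated=0.412
Final charges: Q1=14.37, Q2=6.44, Q3=7.19

Answer: 7.19 μC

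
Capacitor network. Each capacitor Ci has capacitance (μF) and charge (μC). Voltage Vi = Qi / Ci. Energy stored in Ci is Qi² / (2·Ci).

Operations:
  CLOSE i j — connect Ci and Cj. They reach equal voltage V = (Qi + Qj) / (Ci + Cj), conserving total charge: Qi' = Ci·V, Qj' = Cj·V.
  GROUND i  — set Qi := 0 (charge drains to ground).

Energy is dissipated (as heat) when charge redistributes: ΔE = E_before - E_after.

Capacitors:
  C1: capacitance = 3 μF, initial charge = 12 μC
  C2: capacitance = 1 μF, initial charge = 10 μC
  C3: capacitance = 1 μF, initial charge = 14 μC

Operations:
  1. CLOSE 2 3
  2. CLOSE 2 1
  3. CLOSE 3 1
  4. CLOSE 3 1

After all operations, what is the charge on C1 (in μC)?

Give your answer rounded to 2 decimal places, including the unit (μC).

Answer: 22.50 μC

Derivation:
Initial: C1(3μF, Q=12μC, V=4.00V), C2(1μF, Q=10μC, V=10.00V), C3(1μF, Q=14μC, V=14.00V)
Op 1: CLOSE 2-3: Q_total=24.00, C_total=2.00, V=12.00; Q2=12.00, Q3=12.00; dissipated=4.000
Op 2: CLOSE 2-1: Q_total=24.00, C_total=4.00, V=6.00; Q2=6.00, Q1=18.00; dissipated=24.000
Op 3: CLOSE 3-1: Q_total=30.00, C_total=4.00, V=7.50; Q3=7.50, Q1=22.50; dissipated=13.500
Op 4: CLOSE 3-1: Q_total=30.00, C_total=4.00, V=7.50; Q3=7.50, Q1=22.50; dissipated=0.000
Final charges: Q1=22.50, Q2=6.00, Q3=7.50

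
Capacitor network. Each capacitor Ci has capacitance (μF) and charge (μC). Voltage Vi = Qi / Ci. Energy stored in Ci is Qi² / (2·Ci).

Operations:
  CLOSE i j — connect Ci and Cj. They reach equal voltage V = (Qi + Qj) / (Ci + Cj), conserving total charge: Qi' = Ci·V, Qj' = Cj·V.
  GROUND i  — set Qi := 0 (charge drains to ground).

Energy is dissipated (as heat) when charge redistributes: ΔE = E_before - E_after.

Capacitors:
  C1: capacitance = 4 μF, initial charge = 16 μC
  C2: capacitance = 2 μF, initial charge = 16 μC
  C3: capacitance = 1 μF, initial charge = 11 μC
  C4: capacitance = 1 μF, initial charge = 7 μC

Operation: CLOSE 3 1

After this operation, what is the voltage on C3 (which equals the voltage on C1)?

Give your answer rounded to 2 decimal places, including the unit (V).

Initial: C1(4μF, Q=16μC, V=4.00V), C2(2μF, Q=16μC, V=8.00V), C3(1μF, Q=11μC, V=11.00V), C4(1μF, Q=7μC, V=7.00V)
Op 1: CLOSE 3-1: Q_total=27.00, C_total=5.00, V=5.40; Q3=5.40, Q1=21.60; dissipated=19.600

Answer: 5.40 V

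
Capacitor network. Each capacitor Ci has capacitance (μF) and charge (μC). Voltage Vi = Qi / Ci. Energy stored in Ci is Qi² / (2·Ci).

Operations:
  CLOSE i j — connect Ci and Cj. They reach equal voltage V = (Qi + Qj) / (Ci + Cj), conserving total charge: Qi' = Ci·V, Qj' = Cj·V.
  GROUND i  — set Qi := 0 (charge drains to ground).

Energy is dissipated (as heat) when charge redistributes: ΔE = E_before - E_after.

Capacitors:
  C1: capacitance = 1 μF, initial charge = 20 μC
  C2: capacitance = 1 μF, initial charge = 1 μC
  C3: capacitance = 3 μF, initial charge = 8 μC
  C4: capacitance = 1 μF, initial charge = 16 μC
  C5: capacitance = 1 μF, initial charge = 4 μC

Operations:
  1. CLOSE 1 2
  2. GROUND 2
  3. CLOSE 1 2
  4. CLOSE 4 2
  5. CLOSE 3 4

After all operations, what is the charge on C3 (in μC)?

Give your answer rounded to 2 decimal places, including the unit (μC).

Initial: C1(1μF, Q=20μC, V=20.00V), C2(1μF, Q=1μC, V=1.00V), C3(3μF, Q=8μC, V=2.67V), C4(1μF, Q=16μC, V=16.00V), C5(1μF, Q=4μC, V=4.00V)
Op 1: CLOSE 1-2: Q_total=21.00, C_total=2.00, V=10.50; Q1=10.50, Q2=10.50; dissipated=90.250
Op 2: GROUND 2: Q2=0; energy lost=55.125
Op 3: CLOSE 1-2: Q_total=10.50, C_total=2.00, V=5.25; Q1=5.25, Q2=5.25; dissipated=27.562
Op 4: CLOSE 4-2: Q_total=21.25, C_total=2.00, V=10.62; Q4=10.62, Q2=10.62; dissipated=28.891
Op 5: CLOSE 3-4: Q_total=18.62, C_total=4.00, V=4.66; Q3=13.97, Q4=4.66; dissipated=23.751
Final charges: Q1=5.25, Q2=10.62, Q3=13.97, Q4=4.66, Q5=4.00

Answer: 13.97 μC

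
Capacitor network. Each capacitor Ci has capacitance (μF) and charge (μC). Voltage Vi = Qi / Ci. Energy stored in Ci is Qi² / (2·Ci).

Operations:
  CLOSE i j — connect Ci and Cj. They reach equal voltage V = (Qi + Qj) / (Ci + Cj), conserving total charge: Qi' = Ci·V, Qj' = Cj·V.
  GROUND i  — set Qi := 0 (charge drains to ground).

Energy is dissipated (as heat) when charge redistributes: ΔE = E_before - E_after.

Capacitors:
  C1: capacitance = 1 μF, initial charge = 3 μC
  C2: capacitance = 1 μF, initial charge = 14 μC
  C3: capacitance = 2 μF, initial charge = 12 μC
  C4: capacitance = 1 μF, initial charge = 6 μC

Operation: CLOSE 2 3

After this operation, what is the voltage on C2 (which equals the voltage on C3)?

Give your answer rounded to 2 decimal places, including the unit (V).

Initial: C1(1μF, Q=3μC, V=3.00V), C2(1μF, Q=14μC, V=14.00V), C3(2μF, Q=12μC, V=6.00V), C4(1μF, Q=6μC, V=6.00V)
Op 1: CLOSE 2-3: Q_total=26.00, C_total=3.00, V=8.67; Q2=8.67, Q3=17.33; dissipated=21.333

Answer: 8.67 V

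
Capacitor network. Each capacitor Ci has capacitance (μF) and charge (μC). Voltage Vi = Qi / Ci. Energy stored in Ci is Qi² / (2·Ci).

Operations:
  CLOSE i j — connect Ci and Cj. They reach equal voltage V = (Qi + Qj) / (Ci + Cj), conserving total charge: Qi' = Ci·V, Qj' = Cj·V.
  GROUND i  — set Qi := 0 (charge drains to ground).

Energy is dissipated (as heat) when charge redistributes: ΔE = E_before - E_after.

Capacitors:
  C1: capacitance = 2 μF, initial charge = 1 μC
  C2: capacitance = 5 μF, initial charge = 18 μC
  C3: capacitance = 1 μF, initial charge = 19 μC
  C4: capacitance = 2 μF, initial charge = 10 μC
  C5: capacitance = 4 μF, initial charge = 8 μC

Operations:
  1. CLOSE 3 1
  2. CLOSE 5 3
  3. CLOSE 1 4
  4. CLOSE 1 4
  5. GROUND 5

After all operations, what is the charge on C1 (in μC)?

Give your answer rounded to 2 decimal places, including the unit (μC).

Initial: C1(2μF, Q=1μC, V=0.50V), C2(5μF, Q=18μC, V=3.60V), C3(1μF, Q=19μC, V=19.00V), C4(2μF, Q=10μC, V=5.00V), C5(4μF, Q=8μC, V=2.00V)
Op 1: CLOSE 3-1: Q_total=20.00, C_total=3.00, V=6.67; Q3=6.67, Q1=13.33; dissipated=114.083
Op 2: CLOSE 5-3: Q_total=14.67, C_total=5.00, V=2.93; Q5=11.73, Q3=2.93; dissipated=8.711
Op 3: CLOSE 1-4: Q_total=23.33, C_total=4.00, V=5.83; Q1=11.67, Q4=11.67; dissipated=1.389
Op 4: CLOSE 1-4: Q_total=23.33, C_total=4.00, V=5.83; Q1=11.67, Q4=11.67; dissipated=0.000
Op 5: GROUND 5: Q5=0; energy lost=17.209
Final charges: Q1=11.67, Q2=18.00, Q3=2.93, Q4=11.67, Q5=0.00

Answer: 11.67 μC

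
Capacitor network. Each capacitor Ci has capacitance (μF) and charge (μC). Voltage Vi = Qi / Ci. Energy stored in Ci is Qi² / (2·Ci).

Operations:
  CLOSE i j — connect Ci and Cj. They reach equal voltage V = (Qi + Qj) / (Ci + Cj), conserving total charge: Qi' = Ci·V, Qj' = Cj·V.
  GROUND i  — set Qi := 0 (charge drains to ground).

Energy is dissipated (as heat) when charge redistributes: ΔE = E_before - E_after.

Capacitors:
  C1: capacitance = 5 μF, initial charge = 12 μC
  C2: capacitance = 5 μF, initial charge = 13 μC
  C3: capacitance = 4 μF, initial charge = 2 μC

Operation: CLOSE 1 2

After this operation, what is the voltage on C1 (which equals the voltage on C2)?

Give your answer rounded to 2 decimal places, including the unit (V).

Initial: C1(5μF, Q=12μC, V=2.40V), C2(5μF, Q=13μC, V=2.60V), C3(4μF, Q=2μC, V=0.50V)
Op 1: CLOSE 1-2: Q_total=25.00, C_total=10.00, V=2.50; Q1=12.50, Q2=12.50; dissipated=0.050

Answer: 2.50 V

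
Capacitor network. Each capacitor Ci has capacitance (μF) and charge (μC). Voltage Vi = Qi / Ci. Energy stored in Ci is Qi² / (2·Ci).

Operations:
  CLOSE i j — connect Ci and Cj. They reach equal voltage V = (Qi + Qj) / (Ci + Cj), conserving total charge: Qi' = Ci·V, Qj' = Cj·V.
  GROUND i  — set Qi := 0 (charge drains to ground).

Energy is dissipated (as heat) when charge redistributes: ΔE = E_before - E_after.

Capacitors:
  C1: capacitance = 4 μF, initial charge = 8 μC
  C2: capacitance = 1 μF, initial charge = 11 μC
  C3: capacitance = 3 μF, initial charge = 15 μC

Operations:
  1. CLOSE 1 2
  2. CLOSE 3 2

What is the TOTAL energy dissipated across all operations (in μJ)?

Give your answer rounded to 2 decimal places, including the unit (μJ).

Answer: 32.94 μJ

Derivation:
Initial: C1(4μF, Q=8μC, V=2.00V), C2(1μF, Q=11μC, V=11.00V), C3(3μF, Q=15μC, V=5.00V)
Op 1: CLOSE 1-2: Q_total=19.00, C_total=5.00, V=3.80; Q1=15.20, Q2=3.80; dissipated=32.400
Op 2: CLOSE 3-2: Q_total=18.80, C_total=4.00, V=4.70; Q3=14.10, Q2=4.70; dissipated=0.540
Total dissipated: 32.940 μJ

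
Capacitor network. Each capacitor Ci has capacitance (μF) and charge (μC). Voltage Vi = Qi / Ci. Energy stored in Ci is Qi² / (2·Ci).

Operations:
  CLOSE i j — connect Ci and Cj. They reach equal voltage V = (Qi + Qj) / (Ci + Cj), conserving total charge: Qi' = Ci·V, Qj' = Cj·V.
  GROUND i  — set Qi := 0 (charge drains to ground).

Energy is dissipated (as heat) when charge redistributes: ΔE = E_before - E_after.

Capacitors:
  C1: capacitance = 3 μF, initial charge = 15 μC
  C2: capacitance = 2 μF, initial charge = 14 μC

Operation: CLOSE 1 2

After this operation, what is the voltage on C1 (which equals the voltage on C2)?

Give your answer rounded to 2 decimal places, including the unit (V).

Initial: C1(3μF, Q=15μC, V=5.00V), C2(2μF, Q=14μC, V=7.00V)
Op 1: CLOSE 1-2: Q_total=29.00, C_total=5.00, V=5.80; Q1=17.40, Q2=11.60; dissipated=2.400

Answer: 5.80 V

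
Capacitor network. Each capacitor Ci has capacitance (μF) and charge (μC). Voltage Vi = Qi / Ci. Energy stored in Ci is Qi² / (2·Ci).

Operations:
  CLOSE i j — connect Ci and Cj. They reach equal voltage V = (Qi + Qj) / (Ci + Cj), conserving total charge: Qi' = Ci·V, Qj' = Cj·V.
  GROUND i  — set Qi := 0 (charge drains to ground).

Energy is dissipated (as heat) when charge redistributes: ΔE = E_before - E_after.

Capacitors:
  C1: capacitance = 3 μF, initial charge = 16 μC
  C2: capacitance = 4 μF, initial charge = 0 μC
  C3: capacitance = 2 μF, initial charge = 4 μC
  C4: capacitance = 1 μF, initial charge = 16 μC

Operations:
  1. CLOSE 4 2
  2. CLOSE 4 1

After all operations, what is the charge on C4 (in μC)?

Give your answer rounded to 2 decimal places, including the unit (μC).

Answer: 4.80 μC

Derivation:
Initial: C1(3μF, Q=16μC, V=5.33V), C2(4μF, Q=0μC, V=0.00V), C3(2μF, Q=4μC, V=2.00V), C4(1μF, Q=16μC, V=16.00V)
Op 1: CLOSE 4-2: Q_total=16.00, C_total=5.00, V=3.20; Q4=3.20, Q2=12.80; dissipated=102.400
Op 2: CLOSE 4-1: Q_total=19.20, C_total=4.00, V=4.80; Q4=4.80, Q1=14.40; dissipated=1.707
Final charges: Q1=14.40, Q2=12.80, Q3=4.00, Q4=4.80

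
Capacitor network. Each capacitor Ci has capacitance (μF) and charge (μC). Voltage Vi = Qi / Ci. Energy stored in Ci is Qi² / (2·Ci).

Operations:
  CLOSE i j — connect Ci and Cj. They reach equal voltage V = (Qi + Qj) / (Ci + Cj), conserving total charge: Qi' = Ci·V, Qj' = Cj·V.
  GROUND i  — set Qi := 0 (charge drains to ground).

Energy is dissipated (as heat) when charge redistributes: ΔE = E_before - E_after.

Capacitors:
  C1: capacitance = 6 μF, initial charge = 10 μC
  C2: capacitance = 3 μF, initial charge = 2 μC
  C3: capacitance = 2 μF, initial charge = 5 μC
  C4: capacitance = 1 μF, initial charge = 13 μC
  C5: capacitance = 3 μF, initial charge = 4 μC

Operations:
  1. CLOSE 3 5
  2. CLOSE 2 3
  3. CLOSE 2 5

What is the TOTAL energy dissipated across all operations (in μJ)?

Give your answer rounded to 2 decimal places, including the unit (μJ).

Answer: 1.93 μJ

Derivation:
Initial: C1(6μF, Q=10μC, V=1.67V), C2(3μF, Q=2μC, V=0.67V), C3(2μF, Q=5μC, V=2.50V), C4(1μF, Q=13μC, V=13.00V), C5(3μF, Q=4μC, V=1.33V)
Op 1: CLOSE 3-5: Q_total=9.00, C_total=5.00, V=1.80; Q3=3.60, Q5=5.40; dissipated=0.817
Op 2: CLOSE 2-3: Q_total=5.60, C_total=5.00, V=1.12; Q2=3.36, Q3=2.24; dissipated=0.771
Op 3: CLOSE 2-5: Q_total=8.76, C_total=6.00, V=1.46; Q2=4.38, Q5=4.38; dissipated=0.347
Total dissipated: 1.934 μJ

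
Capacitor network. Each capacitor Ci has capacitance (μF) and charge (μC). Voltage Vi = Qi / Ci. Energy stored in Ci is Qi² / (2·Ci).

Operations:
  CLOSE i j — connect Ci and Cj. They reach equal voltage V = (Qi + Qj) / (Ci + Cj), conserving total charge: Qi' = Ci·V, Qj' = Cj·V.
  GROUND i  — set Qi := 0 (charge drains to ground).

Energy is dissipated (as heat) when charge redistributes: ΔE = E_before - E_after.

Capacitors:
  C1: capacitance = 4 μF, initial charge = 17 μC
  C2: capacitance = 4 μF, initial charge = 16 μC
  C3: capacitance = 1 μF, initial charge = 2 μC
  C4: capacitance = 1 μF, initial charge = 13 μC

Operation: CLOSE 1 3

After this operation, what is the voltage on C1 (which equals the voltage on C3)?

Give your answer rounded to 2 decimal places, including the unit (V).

Answer: 3.80 V

Derivation:
Initial: C1(4μF, Q=17μC, V=4.25V), C2(4μF, Q=16μC, V=4.00V), C3(1μF, Q=2μC, V=2.00V), C4(1μF, Q=13μC, V=13.00V)
Op 1: CLOSE 1-3: Q_total=19.00, C_total=5.00, V=3.80; Q1=15.20, Q3=3.80; dissipated=2.025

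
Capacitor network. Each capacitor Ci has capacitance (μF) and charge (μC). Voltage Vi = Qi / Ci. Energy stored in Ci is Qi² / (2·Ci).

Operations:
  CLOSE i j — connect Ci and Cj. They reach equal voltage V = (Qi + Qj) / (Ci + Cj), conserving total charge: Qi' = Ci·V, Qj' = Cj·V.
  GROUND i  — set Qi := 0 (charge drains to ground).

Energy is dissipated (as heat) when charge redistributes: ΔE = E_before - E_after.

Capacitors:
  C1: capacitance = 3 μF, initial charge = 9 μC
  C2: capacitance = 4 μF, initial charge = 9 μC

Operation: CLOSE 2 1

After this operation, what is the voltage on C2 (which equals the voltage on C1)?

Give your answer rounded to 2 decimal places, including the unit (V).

Answer: 2.57 V

Derivation:
Initial: C1(3μF, Q=9μC, V=3.00V), C2(4μF, Q=9μC, V=2.25V)
Op 1: CLOSE 2-1: Q_total=18.00, C_total=7.00, V=2.57; Q2=10.29, Q1=7.71; dissipated=0.482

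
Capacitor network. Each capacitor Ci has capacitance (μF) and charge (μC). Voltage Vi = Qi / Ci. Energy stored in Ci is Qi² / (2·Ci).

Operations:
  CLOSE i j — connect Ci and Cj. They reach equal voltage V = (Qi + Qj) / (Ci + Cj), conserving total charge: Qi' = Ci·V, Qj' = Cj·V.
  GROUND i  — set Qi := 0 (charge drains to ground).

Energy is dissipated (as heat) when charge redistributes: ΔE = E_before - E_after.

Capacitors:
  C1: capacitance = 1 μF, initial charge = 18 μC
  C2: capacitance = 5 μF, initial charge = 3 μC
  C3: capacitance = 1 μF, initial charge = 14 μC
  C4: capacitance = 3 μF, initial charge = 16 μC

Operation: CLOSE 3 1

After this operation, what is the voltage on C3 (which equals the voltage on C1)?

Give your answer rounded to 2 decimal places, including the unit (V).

Initial: C1(1μF, Q=18μC, V=18.00V), C2(5μF, Q=3μC, V=0.60V), C3(1μF, Q=14μC, V=14.00V), C4(3μF, Q=16μC, V=5.33V)
Op 1: CLOSE 3-1: Q_total=32.00, C_total=2.00, V=16.00; Q3=16.00, Q1=16.00; dissipated=4.000

Answer: 16.00 V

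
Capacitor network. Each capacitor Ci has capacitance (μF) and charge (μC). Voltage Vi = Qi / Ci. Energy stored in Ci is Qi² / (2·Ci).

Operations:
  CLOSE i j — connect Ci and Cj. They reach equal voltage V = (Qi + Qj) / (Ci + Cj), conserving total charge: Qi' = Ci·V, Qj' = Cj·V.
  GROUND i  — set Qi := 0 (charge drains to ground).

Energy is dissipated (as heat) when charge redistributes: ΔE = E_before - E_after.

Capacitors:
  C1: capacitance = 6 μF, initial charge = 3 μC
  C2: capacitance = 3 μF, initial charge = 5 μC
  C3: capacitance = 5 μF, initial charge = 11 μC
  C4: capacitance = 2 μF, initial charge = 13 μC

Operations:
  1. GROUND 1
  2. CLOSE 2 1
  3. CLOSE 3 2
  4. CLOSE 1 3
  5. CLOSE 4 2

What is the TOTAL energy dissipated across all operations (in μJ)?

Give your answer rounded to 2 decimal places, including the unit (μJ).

Answer: 22.01 μJ

Derivation:
Initial: C1(6μF, Q=3μC, V=0.50V), C2(3μF, Q=5μC, V=1.67V), C3(5μF, Q=11μC, V=2.20V), C4(2μF, Q=13μC, V=6.50V)
Op 1: GROUND 1: Q1=0; energy lost=0.750
Op 2: CLOSE 2-1: Q_total=5.00, C_total=9.00, V=0.56; Q2=1.67, Q1=3.33; dissipated=2.778
Op 3: CLOSE 3-2: Q_total=12.67, C_total=8.00, V=1.58; Q3=7.92, Q2=4.75; dissipated=2.535
Op 4: CLOSE 1-3: Q_total=11.25, C_total=11.00, V=1.02; Q1=6.14, Q3=5.11; dissipated=1.440
Op 5: CLOSE 4-2: Q_total=17.75, C_total=5.00, V=3.55; Q4=7.10, Q2=10.65; dissipated=14.504
Total dissipated: 22.008 μJ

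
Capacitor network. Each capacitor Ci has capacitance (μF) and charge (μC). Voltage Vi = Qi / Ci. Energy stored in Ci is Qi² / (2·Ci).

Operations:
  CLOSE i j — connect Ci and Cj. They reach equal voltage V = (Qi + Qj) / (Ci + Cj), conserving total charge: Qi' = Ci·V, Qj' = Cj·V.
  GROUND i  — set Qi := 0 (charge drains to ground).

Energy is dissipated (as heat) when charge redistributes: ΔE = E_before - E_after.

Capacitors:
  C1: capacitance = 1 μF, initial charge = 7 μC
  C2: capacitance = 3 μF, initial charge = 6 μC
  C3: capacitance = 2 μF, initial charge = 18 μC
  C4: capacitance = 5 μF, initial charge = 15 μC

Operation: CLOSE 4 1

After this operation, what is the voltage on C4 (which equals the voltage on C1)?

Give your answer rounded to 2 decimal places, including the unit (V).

Answer: 3.67 V

Derivation:
Initial: C1(1μF, Q=7μC, V=7.00V), C2(3μF, Q=6μC, V=2.00V), C3(2μF, Q=18μC, V=9.00V), C4(5μF, Q=15μC, V=3.00V)
Op 1: CLOSE 4-1: Q_total=22.00, C_total=6.00, V=3.67; Q4=18.33, Q1=3.67; dissipated=6.667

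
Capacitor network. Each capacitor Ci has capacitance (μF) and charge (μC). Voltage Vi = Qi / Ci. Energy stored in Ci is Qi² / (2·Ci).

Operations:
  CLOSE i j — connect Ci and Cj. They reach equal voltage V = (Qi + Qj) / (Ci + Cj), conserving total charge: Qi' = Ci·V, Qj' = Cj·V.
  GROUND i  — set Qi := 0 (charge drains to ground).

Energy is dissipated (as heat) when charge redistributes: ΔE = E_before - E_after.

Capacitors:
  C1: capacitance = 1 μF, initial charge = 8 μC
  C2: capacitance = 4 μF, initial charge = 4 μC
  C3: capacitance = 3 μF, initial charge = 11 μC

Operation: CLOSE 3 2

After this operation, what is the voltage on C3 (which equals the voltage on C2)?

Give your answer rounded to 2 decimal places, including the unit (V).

Initial: C1(1μF, Q=8μC, V=8.00V), C2(4μF, Q=4μC, V=1.00V), C3(3μF, Q=11μC, V=3.67V)
Op 1: CLOSE 3-2: Q_total=15.00, C_total=7.00, V=2.14; Q3=6.43, Q2=8.57; dissipated=6.095

Answer: 2.14 V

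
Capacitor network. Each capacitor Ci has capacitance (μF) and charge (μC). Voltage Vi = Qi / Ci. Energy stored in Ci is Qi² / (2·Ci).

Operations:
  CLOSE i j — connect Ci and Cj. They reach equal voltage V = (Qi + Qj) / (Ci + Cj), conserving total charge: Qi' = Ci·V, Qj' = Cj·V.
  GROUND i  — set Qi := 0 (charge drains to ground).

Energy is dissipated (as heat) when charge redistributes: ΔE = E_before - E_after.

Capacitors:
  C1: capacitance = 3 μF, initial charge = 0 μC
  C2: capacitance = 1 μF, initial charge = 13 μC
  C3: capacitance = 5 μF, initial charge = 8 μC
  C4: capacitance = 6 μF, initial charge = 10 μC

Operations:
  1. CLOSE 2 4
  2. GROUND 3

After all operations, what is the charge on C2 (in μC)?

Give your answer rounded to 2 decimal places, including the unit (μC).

Answer: 3.29 μC

Derivation:
Initial: C1(3μF, Q=0μC, V=0.00V), C2(1μF, Q=13μC, V=13.00V), C3(5μF, Q=8μC, V=1.60V), C4(6μF, Q=10μC, V=1.67V)
Op 1: CLOSE 2-4: Q_total=23.00, C_total=7.00, V=3.29; Q2=3.29, Q4=19.71; dissipated=55.048
Op 2: GROUND 3: Q3=0; energy lost=6.400
Final charges: Q1=0.00, Q2=3.29, Q3=0.00, Q4=19.71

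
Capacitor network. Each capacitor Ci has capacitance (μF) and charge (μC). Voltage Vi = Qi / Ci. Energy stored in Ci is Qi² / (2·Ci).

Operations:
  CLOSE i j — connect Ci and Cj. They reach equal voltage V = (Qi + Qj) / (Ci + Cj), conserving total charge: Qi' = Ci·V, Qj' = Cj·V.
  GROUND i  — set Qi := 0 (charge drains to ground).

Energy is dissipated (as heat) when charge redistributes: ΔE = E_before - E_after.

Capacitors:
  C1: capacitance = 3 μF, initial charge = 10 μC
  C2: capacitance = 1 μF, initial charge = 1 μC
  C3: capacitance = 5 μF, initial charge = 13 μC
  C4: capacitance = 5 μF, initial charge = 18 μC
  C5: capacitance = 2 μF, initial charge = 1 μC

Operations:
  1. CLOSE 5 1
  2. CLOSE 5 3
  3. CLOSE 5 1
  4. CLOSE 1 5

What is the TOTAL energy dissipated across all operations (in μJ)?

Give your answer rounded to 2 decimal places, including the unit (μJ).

Answer: 4.98 μJ

Derivation:
Initial: C1(3μF, Q=10μC, V=3.33V), C2(1μF, Q=1μC, V=1.00V), C3(5μF, Q=13μC, V=2.60V), C4(5μF, Q=18μC, V=3.60V), C5(2μF, Q=1μC, V=0.50V)
Op 1: CLOSE 5-1: Q_total=11.00, C_total=5.00, V=2.20; Q5=4.40, Q1=6.60; dissipated=4.817
Op 2: CLOSE 5-3: Q_total=17.40, C_total=7.00, V=2.49; Q5=4.97, Q3=12.43; dissipated=0.114
Op 3: CLOSE 5-1: Q_total=11.57, C_total=5.00, V=2.31; Q5=4.63, Q1=6.94; dissipated=0.049
Op 4: CLOSE 1-5: Q_total=11.57, C_total=5.00, V=2.31; Q1=6.94, Q5=4.63; dissipated=0.000
Total dissipated: 4.980 μJ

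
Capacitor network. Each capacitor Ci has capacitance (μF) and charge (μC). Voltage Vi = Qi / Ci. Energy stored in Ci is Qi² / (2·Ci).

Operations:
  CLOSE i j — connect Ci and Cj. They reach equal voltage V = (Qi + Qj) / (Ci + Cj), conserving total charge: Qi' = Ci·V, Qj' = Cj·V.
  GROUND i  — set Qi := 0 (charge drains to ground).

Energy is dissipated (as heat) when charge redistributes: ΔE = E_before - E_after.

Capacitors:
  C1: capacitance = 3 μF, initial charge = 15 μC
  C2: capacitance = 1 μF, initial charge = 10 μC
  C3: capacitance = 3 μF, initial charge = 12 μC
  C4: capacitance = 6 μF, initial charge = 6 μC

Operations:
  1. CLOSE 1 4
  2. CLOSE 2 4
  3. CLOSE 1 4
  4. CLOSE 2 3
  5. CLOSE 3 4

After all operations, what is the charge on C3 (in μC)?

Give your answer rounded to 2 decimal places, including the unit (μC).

Initial: C1(3μF, Q=15μC, V=5.00V), C2(1μF, Q=10μC, V=10.00V), C3(3μF, Q=12μC, V=4.00V), C4(6μF, Q=6μC, V=1.00V)
Op 1: CLOSE 1-4: Q_total=21.00, C_total=9.00, V=2.33; Q1=7.00, Q4=14.00; dissipated=16.000
Op 2: CLOSE 2-4: Q_total=24.00, C_total=7.00, V=3.43; Q2=3.43, Q4=20.57; dissipated=25.190
Op 3: CLOSE 1-4: Q_total=27.57, C_total=9.00, V=3.06; Q1=9.19, Q4=18.38; dissipated=1.200
Op 4: CLOSE 2-3: Q_total=15.43, C_total=4.00, V=3.86; Q2=3.86, Q3=11.57; dissipated=0.122
Op 5: CLOSE 3-4: Q_total=29.95, C_total=9.00, V=3.33; Q3=9.98, Q4=19.97; dissipated=0.630
Final charges: Q1=9.19, Q2=3.86, Q3=9.98, Q4=19.97

Answer: 9.98 μC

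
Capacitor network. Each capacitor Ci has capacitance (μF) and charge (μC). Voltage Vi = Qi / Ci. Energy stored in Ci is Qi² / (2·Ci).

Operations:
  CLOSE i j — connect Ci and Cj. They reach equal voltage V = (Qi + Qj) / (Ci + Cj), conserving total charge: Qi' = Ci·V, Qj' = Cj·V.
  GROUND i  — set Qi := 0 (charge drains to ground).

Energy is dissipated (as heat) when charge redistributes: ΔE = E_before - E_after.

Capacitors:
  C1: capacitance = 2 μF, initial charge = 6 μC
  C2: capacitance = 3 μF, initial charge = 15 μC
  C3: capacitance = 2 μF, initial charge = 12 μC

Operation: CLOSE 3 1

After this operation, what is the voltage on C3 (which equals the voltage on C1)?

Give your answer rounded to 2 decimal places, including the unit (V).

Initial: C1(2μF, Q=6μC, V=3.00V), C2(3μF, Q=15μC, V=5.00V), C3(2μF, Q=12μC, V=6.00V)
Op 1: CLOSE 3-1: Q_total=18.00, C_total=4.00, V=4.50; Q3=9.00, Q1=9.00; dissipated=4.500

Answer: 4.50 V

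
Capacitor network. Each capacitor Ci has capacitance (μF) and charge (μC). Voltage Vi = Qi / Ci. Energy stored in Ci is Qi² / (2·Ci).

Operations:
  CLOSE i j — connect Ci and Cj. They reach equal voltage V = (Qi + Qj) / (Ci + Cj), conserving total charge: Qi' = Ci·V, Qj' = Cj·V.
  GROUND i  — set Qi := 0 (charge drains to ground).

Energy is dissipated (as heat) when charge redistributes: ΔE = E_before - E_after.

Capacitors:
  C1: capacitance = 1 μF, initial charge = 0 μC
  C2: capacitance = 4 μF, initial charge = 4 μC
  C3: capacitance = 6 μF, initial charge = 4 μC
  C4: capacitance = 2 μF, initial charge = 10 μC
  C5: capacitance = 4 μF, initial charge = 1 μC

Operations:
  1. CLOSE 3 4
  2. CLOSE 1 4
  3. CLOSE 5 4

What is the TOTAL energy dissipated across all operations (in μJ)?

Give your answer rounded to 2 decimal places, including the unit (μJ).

Answer: 15.66 μJ

Derivation:
Initial: C1(1μF, Q=0μC, V=0.00V), C2(4μF, Q=4μC, V=1.00V), C3(6μF, Q=4μC, V=0.67V), C4(2μF, Q=10μC, V=5.00V), C5(4μF, Q=1μC, V=0.25V)
Op 1: CLOSE 3-4: Q_total=14.00, C_total=8.00, V=1.75; Q3=10.50, Q4=3.50; dissipated=14.083
Op 2: CLOSE 1-4: Q_total=3.50, C_total=3.00, V=1.17; Q1=1.17, Q4=2.33; dissipated=1.021
Op 3: CLOSE 5-4: Q_total=3.33, C_total=6.00, V=0.56; Q5=2.22, Q4=1.11; dissipated=0.560
Total dissipated: 15.664 μJ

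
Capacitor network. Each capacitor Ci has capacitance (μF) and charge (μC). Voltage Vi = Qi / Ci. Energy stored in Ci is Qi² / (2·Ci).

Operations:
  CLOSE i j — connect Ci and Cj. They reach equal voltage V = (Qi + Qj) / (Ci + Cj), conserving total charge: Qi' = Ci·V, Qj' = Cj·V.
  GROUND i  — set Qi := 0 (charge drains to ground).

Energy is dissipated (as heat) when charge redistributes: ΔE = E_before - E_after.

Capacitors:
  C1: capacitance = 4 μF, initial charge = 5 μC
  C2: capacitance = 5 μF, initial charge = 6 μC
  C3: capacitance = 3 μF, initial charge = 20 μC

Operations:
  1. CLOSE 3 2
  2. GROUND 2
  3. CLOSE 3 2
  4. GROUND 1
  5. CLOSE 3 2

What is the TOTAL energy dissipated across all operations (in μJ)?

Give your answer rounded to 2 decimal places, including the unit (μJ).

Initial: C1(4μF, Q=5μC, V=1.25V), C2(5μF, Q=6μC, V=1.20V), C3(3μF, Q=20μC, V=6.67V)
Op 1: CLOSE 3-2: Q_total=26.00, C_total=8.00, V=3.25; Q3=9.75, Q2=16.25; dissipated=28.017
Op 2: GROUND 2: Q2=0; energy lost=26.406
Op 3: CLOSE 3-2: Q_total=9.75, C_total=8.00, V=1.22; Q3=3.66, Q2=6.09; dissipated=9.902
Op 4: GROUND 1: Q1=0; energy lost=3.125
Op 5: CLOSE 3-2: Q_total=9.75, C_total=8.00, V=1.22; Q3=3.66, Q2=6.09; dissipated=0.000
Total dissipated: 67.450 μJ

Answer: 67.45 μJ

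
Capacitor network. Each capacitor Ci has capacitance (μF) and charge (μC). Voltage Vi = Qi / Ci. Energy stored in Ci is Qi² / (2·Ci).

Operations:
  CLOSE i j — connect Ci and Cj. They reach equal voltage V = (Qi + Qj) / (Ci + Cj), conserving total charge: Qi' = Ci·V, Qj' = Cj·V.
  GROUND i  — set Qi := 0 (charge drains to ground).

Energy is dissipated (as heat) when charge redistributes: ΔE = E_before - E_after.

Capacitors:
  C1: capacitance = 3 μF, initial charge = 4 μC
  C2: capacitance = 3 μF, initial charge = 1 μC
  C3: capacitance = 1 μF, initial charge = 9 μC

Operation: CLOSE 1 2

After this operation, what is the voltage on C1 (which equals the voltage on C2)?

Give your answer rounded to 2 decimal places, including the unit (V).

Answer: 0.83 V

Derivation:
Initial: C1(3μF, Q=4μC, V=1.33V), C2(3μF, Q=1μC, V=0.33V), C3(1μF, Q=9μC, V=9.00V)
Op 1: CLOSE 1-2: Q_total=5.00, C_total=6.00, V=0.83; Q1=2.50, Q2=2.50; dissipated=0.750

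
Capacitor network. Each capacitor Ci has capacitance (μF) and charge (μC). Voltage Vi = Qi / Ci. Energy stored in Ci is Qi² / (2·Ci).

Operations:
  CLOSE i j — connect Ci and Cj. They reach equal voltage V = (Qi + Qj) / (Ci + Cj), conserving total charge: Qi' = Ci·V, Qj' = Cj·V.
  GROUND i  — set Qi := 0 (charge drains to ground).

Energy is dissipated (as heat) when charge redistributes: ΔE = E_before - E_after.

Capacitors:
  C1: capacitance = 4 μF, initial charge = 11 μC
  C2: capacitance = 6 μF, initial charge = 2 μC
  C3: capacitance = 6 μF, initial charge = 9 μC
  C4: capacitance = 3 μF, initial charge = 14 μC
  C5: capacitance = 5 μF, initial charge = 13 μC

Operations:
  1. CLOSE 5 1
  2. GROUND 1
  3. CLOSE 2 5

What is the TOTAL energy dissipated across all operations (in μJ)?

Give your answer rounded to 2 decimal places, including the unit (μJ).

Answer: 21.67 μJ

Derivation:
Initial: C1(4μF, Q=11μC, V=2.75V), C2(6μF, Q=2μC, V=0.33V), C3(6μF, Q=9μC, V=1.50V), C4(3μF, Q=14μC, V=4.67V), C5(5μF, Q=13μC, V=2.60V)
Op 1: CLOSE 5-1: Q_total=24.00, C_total=9.00, V=2.67; Q5=13.33, Q1=10.67; dissipated=0.025
Op 2: GROUND 1: Q1=0; energy lost=14.222
Op 3: CLOSE 2-5: Q_total=15.33, C_total=11.00, V=1.39; Q2=8.36, Q5=6.97; dissipated=7.424
Total dissipated: 21.671 μJ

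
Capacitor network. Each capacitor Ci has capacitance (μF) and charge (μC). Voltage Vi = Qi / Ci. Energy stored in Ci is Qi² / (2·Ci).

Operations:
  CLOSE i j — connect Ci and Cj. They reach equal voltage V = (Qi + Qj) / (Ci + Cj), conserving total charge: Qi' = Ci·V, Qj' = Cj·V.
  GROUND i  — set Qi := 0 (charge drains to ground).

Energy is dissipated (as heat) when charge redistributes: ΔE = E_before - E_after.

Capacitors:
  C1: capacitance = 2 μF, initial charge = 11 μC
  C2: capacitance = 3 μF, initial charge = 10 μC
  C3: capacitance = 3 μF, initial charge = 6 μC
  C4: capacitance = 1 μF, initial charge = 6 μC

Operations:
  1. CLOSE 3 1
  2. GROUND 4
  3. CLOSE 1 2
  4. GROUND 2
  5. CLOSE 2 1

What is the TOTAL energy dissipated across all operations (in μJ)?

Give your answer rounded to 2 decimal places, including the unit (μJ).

Answer: 49.06 μJ

Derivation:
Initial: C1(2μF, Q=11μC, V=5.50V), C2(3μF, Q=10μC, V=3.33V), C3(3μF, Q=6μC, V=2.00V), C4(1μF, Q=6μC, V=6.00V)
Op 1: CLOSE 3-1: Q_total=17.00, C_total=5.00, V=3.40; Q3=10.20, Q1=6.80; dissipated=7.350
Op 2: GROUND 4: Q4=0; energy lost=18.000
Op 3: CLOSE 1-2: Q_total=16.80, C_total=5.00, V=3.36; Q1=6.72, Q2=10.08; dissipated=0.003
Op 4: GROUND 2: Q2=0; energy lost=16.934
Op 5: CLOSE 2-1: Q_total=6.72, C_total=5.00, V=1.34; Q2=4.03, Q1=2.69; dissipated=6.774
Total dissipated: 49.061 μJ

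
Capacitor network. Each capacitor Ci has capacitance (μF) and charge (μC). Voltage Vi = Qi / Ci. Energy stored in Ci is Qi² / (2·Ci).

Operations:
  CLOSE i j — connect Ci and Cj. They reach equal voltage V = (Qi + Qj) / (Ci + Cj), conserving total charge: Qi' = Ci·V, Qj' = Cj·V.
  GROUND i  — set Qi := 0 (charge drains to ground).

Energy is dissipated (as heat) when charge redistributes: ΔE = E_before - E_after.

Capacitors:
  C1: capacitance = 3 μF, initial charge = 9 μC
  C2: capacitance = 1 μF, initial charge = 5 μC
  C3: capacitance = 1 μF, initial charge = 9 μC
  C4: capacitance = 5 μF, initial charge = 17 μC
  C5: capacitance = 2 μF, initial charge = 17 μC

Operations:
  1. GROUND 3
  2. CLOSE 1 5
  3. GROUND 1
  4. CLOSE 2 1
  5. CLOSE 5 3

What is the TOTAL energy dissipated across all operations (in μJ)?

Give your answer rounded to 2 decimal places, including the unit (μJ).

Initial: C1(3μF, Q=9μC, V=3.00V), C2(1μF, Q=5μC, V=5.00V), C3(1μF, Q=9μC, V=9.00V), C4(5μF, Q=17μC, V=3.40V), C5(2μF, Q=17μC, V=8.50V)
Op 1: GROUND 3: Q3=0; energy lost=40.500
Op 2: CLOSE 1-5: Q_total=26.00, C_total=5.00, V=5.20; Q1=15.60, Q5=10.40; dissipated=18.150
Op 3: GROUND 1: Q1=0; energy lost=40.560
Op 4: CLOSE 2-1: Q_total=5.00, C_total=4.00, V=1.25; Q2=1.25, Q1=3.75; dissipated=9.375
Op 5: CLOSE 5-3: Q_total=10.40, C_total=3.00, V=3.47; Q5=6.93, Q3=3.47; dissipated=9.013
Total dissipated: 117.598 μJ

Answer: 117.60 μJ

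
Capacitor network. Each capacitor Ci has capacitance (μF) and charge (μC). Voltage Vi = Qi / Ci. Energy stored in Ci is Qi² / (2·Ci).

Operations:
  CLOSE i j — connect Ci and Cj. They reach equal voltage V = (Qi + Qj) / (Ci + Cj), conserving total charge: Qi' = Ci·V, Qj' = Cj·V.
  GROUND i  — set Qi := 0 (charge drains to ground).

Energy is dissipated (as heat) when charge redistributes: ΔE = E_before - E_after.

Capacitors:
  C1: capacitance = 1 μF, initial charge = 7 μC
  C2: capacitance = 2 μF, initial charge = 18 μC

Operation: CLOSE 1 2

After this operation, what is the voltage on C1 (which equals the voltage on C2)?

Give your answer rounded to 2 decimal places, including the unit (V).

Answer: 8.33 V

Derivation:
Initial: C1(1μF, Q=7μC, V=7.00V), C2(2μF, Q=18μC, V=9.00V)
Op 1: CLOSE 1-2: Q_total=25.00, C_total=3.00, V=8.33; Q1=8.33, Q2=16.67; dissipated=1.333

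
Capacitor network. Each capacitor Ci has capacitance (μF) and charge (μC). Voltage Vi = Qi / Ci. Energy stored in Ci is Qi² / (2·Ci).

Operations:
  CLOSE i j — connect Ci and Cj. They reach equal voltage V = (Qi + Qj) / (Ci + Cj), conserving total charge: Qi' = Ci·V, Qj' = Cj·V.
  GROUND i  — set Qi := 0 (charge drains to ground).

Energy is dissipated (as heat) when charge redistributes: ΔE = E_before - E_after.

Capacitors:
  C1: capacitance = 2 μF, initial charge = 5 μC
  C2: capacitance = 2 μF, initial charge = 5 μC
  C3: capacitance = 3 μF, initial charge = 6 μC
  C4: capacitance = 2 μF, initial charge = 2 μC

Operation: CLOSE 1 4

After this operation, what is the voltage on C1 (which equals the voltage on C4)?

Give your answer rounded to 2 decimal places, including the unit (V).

Answer: 1.75 V

Derivation:
Initial: C1(2μF, Q=5μC, V=2.50V), C2(2μF, Q=5μC, V=2.50V), C3(3μF, Q=6μC, V=2.00V), C4(2μF, Q=2μC, V=1.00V)
Op 1: CLOSE 1-4: Q_total=7.00, C_total=4.00, V=1.75; Q1=3.50, Q4=3.50; dissipated=1.125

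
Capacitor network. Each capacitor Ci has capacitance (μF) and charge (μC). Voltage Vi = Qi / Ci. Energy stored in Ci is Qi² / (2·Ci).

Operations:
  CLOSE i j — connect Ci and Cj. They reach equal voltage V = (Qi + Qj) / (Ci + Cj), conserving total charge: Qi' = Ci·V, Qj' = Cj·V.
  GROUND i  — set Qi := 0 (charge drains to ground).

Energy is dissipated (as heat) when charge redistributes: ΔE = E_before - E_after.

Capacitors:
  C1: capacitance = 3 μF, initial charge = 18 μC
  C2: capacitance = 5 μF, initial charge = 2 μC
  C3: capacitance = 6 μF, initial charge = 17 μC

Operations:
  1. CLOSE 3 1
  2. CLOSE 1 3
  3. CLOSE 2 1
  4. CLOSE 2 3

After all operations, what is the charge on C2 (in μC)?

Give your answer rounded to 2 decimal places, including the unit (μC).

Answer: 14.49 μC

Derivation:
Initial: C1(3μF, Q=18μC, V=6.00V), C2(5μF, Q=2μC, V=0.40V), C3(6μF, Q=17μC, V=2.83V)
Op 1: CLOSE 3-1: Q_total=35.00, C_total=9.00, V=3.89; Q3=23.33, Q1=11.67; dissipated=10.028
Op 2: CLOSE 1-3: Q_total=35.00, C_total=9.00, V=3.89; Q1=11.67, Q3=23.33; dissipated=0.000
Op 3: CLOSE 2-1: Q_total=13.67, C_total=8.00, V=1.71; Q2=8.54, Q1=5.12; dissipated=11.412
Op 4: CLOSE 2-3: Q_total=31.88, C_total=11.00, V=2.90; Q2=14.49, Q3=17.39; dissipated=6.484
Final charges: Q1=5.12, Q2=14.49, Q3=17.39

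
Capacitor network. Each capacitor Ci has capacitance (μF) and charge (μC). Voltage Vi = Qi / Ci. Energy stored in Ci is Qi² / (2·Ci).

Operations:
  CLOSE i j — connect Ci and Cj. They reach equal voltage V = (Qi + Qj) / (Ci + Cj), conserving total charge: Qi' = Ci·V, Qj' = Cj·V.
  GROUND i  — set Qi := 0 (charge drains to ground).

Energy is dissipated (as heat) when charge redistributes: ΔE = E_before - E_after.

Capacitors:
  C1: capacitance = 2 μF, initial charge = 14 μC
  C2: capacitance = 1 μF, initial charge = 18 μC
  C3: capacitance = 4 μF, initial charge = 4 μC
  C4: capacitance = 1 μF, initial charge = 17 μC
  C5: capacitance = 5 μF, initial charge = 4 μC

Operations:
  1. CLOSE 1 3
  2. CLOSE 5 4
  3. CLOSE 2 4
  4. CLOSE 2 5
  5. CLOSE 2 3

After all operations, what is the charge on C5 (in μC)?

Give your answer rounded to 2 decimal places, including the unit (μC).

Answer: 23.54 μC

Derivation:
Initial: C1(2μF, Q=14μC, V=7.00V), C2(1μF, Q=18μC, V=18.00V), C3(4μF, Q=4μC, V=1.00V), C4(1μF, Q=17μC, V=17.00V), C5(5μF, Q=4μC, V=0.80V)
Op 1: CLOSE 1-3: Q_total=18.00, C_total=6.00, V=3.00; Q1=6.00, Q3=12.00; dissipated=24.000
Op 2: CLOSE 5-4: Q_total=21.00, C_total=6.00, V=3.50; Q5=17.50, Q4=3.50; dissipated=109.350
Op 3: CLOSE 2-4: Q_total=21.50, C_total=2.00, V=10.75; Q2=10.75, Q4=10.75; dissipated=52.562
Op 4: CLOSE 2-5: Q_total=28.25, C_total=6.00, V=4.71; Q2=4.71, Q5=23.54; dissipated=21.901
Op 5: CLOSE 2-3: Q_total=16.71, C_total=5.00, V=3.34; Q2=3.34, Q3=13.37; dissipated=1.167
Final charges: Q1=6.00, Q2=3.34, Q3=13.37, Q4=10.75, Q5=23.54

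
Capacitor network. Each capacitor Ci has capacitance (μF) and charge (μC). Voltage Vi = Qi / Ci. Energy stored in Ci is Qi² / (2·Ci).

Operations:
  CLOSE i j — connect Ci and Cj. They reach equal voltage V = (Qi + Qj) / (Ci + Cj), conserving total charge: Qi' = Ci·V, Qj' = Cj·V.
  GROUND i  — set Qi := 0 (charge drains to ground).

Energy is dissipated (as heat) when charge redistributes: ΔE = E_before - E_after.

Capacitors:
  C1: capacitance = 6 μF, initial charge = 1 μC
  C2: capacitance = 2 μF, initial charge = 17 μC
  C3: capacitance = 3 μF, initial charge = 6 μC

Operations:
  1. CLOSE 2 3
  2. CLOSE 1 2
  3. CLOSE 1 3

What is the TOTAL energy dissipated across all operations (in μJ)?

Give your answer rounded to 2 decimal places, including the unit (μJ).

Initial: C1(6μF, Q=1μC, V=0.17V), C2(2μF, Q=17μC, V=8.50V), C3(3μF, Q=6μC, V=2.00V)
Op 1: CLOSE 2-3: Q_total=23.00, C_total=5.00, V=4.60; Q2=9.20, Q3=13.80; dissipated=25.350
Op 2: CLOSE 1-2: Q_total=10.20, C_total=8.00, V=1.27; Q1=7.65, Q2=2.55; dissipated=14.741
Op 3: CLOSE 1-3: Q_total=21.45, C_total=9.00, V=2.38; Q1=14.30, Q3=7.15; dissipated=11.056
Total dissipated: 51.146 μJ

Answer: 51.15 μJ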